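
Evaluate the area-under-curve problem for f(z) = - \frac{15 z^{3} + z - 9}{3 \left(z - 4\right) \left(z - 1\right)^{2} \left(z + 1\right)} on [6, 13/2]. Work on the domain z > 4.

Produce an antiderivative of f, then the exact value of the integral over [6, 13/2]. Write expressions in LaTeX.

Factor the denominator (3 \left(z - 4\right) \left(z - 1\right)^{2} \left(z + 1\right)) and decompose: f = - \frac{5}{12 \left(z + 1\right)} + \frac{269}{108 \left(z - 1\right)} + \frac{7}{18 \left(z - 1\right)^{2}} - \frac{191}{27 \left(z - 4\right)}; each piece integrates to a log, atan, or power term.
F(z) = - \frac{191 \log{\left(z - 4 \right)}}{27} + \frac{269 \log{\left(z - 1 \right)}}{108} - \frac{5 \log{\left(z + 1 \right)}}{12} - \frac{7}{18 z - 18} is an antiderivative of f.
Check: d/dz[- \frac{191 \log{\left(z - 4 \right)}}{27} + \frac{269 \log{\left(z - 1 \right)}}{108} - \frac{5 \log{\left(z + 1 \right)}}{12} - \frac{7}{18 z - 18}] = \frac{- 15 z^{3} - z + 9}{3 z^{4} - 15 z^{3} + 9 z^{2} + 15 z - 12}, which equals f(z).
F(13/2) = - \frac{191 \log{\left(\frac{5}{2} \right)}}{27} - \frac{5 \log{\left(\frac{15}{2} \right)}}{12} - \frac{7}{99} + \frac{269 \log{\left(\frac{11}{2} \right)}}{108}; F(6) = - \frac{191 \log{\left(2 \right)}}{27} - \frac{5 \log{\left(7 \right)}}{12} - \frac{7}{90} + \frac{269 \log{\left(5 \right)}}{108}.
Integral = F(13/2) - F(6) = - \frac{191 \log{\left(\frac{5}{2} \right)}}{27} - \frac{269 \log{\left(5 \right)}}{108} - \frac{5 \log{\left(\frac{15}{2} \right)}}{12} + \frac{7}{990} + \frac{5 \log{\left(7 \right)}}{12} + \frac{269 \log{\left(\frac{11}{2} \right)}}{108} + \frac{191 \log{\left(2 \right)}}{27}.

Antiderivative: F(z) = - \frac{191 \log{\left(z - 4 \right)}}{27} + \frac{269 \log{\left(z - 1 \right)}}{108} - \frac{5 \log{\left(z + 1 \right)}}{12} - \frac{7}{18 z - 18}; value = - \frac{191 \log{\left(\frac{5}{2} \right)}}{27} - \frac{269 \log{\left(5 \right)}}{108} - \frac{5 \log{\left(\frac{15}{2} \right)}}{12} + \frac{7}{990} + \frac{5 \log{\left(7 \right)}}{12} + \frac{269 \log{\left(\frac{11}{2} \right)}}{108} + \frac{191 \log{\left(2 \right)}}{27}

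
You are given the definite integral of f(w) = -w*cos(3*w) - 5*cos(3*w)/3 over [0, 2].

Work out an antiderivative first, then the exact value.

The integrand splits into summands that can be handled one at a time.
F(w) = -(3*w*sin(3*w) + 5*sin(3*w) + cos(3*w))/9 is an antiderivative of f.
Check: d/dw[-(3*w*sin(3*w) + 5*sin(3*w) + cos(3*w))/9] = -w*cos(3*w) - 5*cos(3*w)/3 = f(w).
F(2) = -cos(6)/9 - 11*sin(6)/9; F(0) = -1/9.
Integral = F(2) - F(0) = -cos(6)/9 + 1/9 - 11*sin(6)/9.

Antiderivative: F(w) = -(3*w*sin(3*w) + 5*sin(3*w) + cos(3*w))/9; value = -cos(6)/9 + 1/9 - 11*sin(6)/9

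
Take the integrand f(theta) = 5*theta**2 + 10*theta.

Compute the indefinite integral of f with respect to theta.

Integrate term by term and add the pieces.
Check: d/dtheta[5*(4*theta**3 + 12*theta**2 + 3)/12] = 5*theta**2 + 10*theta = f(theta).

F(theta) = 5*(4*theta**3 + 12*theta**2 + 3)/12 + C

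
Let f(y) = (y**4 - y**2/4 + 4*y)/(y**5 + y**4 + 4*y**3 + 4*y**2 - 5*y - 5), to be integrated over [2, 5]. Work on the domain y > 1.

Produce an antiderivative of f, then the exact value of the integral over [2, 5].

Antiderivative: F(y) = (57*(y + 1)*log(y - 1) + 53*(y + 1)*log(y + 1) + 89*(y + 1)*log(y**2 + 5) - 74*sqrt(5)*(y + 1)*atan(sqrt(5)*y/5) - 78)/(288*(y + 1)); value = -89*log(9)/288 - 37*sqrt(5)*atan(sqrt(5))/144 - 53*log(3)/288 + 13/288 + 19*log(4)/96 + 53*log(6)/288 + 37*sqrt(5)*atan(2*sqrt(5)/5)/144 + 89*log(30)/288

The denominator factors as 4*(y - 1)*(y + 1)**2*(y**2 + 5); partial fractions split f into directly integrable pieces: (89*y - 185)/(144*(y**2 + 5)) + 53/(288*(y + 1)) + 13/(48*(y + 1)**2) + 19/(96*(y - 1)).
F(y) = (57*(y + 1)*log(y - 1) + 53*(y + 1)*log(y + 1) + 89*(y + 1)*log(y**2 + 5) - 74*sqrt(5)*(y + 1)*atan(sqrt(5)*y/5) - 78)/(288*(y + 1)) is an antiderivative of f.
Check: d/dy[(57*(y + 1)*log(y - 1) + 53*(y + 1)*log(y + 1) + 89*(y + 1)*log(y**2 + 5) - 74*sqrt(5)*(y + 1)*atan(sqrt(5)*y/5) - 78)/(288*(y + 1))] = (4*y**4 - y**2 + 16*y)/(4*y**5 + 4*y**4 + 16*y**3 + 16*y**2 - 20*y - 20), which equals f(y).
F(5) = -37*sqrt(5)*atan(sqrt(5))/144 - 13/288 + 19*log(4)/96 + 53*log(6)/288 + 89*log(30)/288; F(2) = -37*sqrt(5)*atan(2*sqrt(5)/5)/144 - 13/144 + 53*log(3)/288 + 89*log(9)/288.
Integral = F(5) - F(2) = -89*log(9)/288 - 37*sqrt(5)*atan(sqrt(5))/144 - 53*log(3)/288 + 13/288 + 19*log(4)/96 + 53*log(6)/288 + 37*sqrt(5)*atan(2*sqrt(5)/5)/144 + 89*log(30)/288.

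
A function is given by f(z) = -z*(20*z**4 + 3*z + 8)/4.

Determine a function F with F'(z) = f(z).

Check any antiderivative F(z) by computing F'(z) and comparing it with f(z).
Check: d/dz[z**2*(-10*z**4 - 3*z - 12)/12] = -5*z**5 - 3*z**2/4 - 2*z, which equals f(z).

An antiderivative is F(z) = z**2*(-10*z**4 - 3*z - 12)/12.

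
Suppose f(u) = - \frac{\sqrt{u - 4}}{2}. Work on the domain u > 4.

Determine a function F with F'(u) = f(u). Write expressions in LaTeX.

An antiderivative is F(u) = - \frac{u \sqrt{u - 4}}{3} + \frac{4 \sqrt{u - 4}}{3}.

An antiderivative F(u) passes only if d/du[F] lands on f(u) exactly.
Check: d/du[- \frac{u \sqrt{u - 4}}{3} + \frac{4 \sqrt{u - 4}}{3}] = \frac{4 - u}{2 \sqrt{u - 4}}, which equals f(u).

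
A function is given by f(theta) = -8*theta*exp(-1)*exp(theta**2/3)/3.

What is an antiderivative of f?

An antiderivative is F(theta) = -4*exp(-1)*exp(theta**2/3).

The substitution u = theta**2/3 - 1 works: f is exactly (dF/du)*(du/dtheta) for that inner function.
Check: d/dtheta[-4*exp(-1)*exp(theta**2/3)] = -8*theta*exp(-1)*exp(theta**2/3)/3 = f(theta).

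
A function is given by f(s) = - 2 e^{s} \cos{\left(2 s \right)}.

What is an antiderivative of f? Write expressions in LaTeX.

For F(s) to be correct the identity F'(s) - f(s) = 0 must hold.
Check: d/ds[- \frac{4 e^{s} \sin{\left(2 s \right)}}{5} - \frac{2 e^{s} \cos{\left(2 s \right)}}{5}] = - 2 e^{s} \cos{\left(2 s \right)} = f(s).

An antiderivative is F(s) = - \frac{4 e^{s} \sin{\left(2 s \right)}}{5} - \frac{2 e^{s} \cos{\left(2 s \right)}}{5}.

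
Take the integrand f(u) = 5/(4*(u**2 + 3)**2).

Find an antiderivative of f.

An antiderivative is F(u) = (5*sqrt(3)*u**2*atan(sqrt(3)*u/3) + 15*u + 15*sqrt(3)*atan(sqrt(3)*u/3))/(72*u**2 + 216).

A first test for any F(u): its u-derivative must equal f(u) identically.
Check: d/du[(5*sqrt(3)*u**2*atan(sqrt(3)*u/3) + 15*u + 15*sqrt(3)*atan(sqrt(3)*u/3))/(72*u**2 + 216)] = 5/(4*u**4 + 24*u**2 + 36), which equals f(u).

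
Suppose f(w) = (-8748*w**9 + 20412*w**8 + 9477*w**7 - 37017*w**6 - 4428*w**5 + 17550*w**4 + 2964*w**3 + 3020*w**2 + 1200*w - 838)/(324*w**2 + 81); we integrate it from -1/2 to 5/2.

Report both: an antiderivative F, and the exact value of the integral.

Antiderivative: F(w) = -27*w**8/8 + 9*w**7 + 6*w**6 - 26*w**5 - 17*w**4/3 + 260*w**3/9 + 200*w**2/27 - 1000*w/81 + atan(2*w); value = -423629/864 + pi/4 + atan(5)

Differentiate the proposed F(w) back; it has to land on f(w) exactly.
F(w) = -27*w**8/8 + 9*w**7 + 6*w**6 - 26*w**5 - 17*w**4/3 + 260*w**3/9 + 200*w**2/27 - 1000*w/81 + atan(2*w) is an antiderivative of f.
Check: d/dw[-27*w**8/8 + 9*w**7 + 6*w**6 - 26*w**5 - 17*w**4/3 + 260*w**3/9 + 200*w**2/27 - 1000*w/81 + atan(2*w)] = (-8748*w**9 + 20412*w**8 + 9477*w**7 - 37017*w**6 - 4428*w**5 + 17550*w**4 + 2964*w**3 + 3020*w**2 + 1200*w - 838)/(324*w**2 + 81) = f(w).
F(5/2) = -80526875/165888 + atan(5); F(-1/2) = 809893/165888 - pi/4.
Integral = F(5/2) - F(-1/2) = -423629/864 + pi/4 + atan(5).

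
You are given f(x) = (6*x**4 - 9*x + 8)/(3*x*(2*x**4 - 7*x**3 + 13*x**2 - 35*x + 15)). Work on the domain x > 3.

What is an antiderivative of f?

The denominator factors as 3*x*(x - 3)*(2*x - 1)*(x**2 + 5); partial fractions split f into directly integrable pieces: (113*x + 835)/(630*(x**2 + 5)) - 62/(315*(2*x - 1)) + 467/(630*(x - 3)) + 8/(45*x).
Check: d/dx[8*log(x)/45 + 467*log(x - 3)/630 - 31*log(x - 1/2)/315 + 113*log(x**2 + 5)/1260 + 167*sqrt(5)*atan(sqrt(5)*x/5)/630] = (6*x**4 - 9*x + 8)/(6*x**5 - 21*x**4 + 39*x**3 - 105*x**2 + 45*x), which equals f(x).

An antiderivative is F(x) = 8*log(x)/45 + 467*log(x - 3)/630 - 31*log(x - 1/2)/315 + 113*log(x**2 + 5)/1260 + 167*sqrt(5)*atan(sqrt(5)*x/5)/630.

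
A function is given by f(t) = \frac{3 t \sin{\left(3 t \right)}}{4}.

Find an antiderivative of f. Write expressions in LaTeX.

An antiderivative is F(t) = - \frac{t \cos{\left(3 t \right)}}{4} + \frac{\sin{\left(3 t \right)}}{12}.

Differentiate the proposed F(t) back; it has to land on f(t) exactly.
Check: d/dt[- \frac{t \cos{\left(3 t \right)}}{4} + \frac{\sin{\left(3 t \right)}}{12}] = \frac{3 t \sin{\left(3 t \right)}}{4} = f(t).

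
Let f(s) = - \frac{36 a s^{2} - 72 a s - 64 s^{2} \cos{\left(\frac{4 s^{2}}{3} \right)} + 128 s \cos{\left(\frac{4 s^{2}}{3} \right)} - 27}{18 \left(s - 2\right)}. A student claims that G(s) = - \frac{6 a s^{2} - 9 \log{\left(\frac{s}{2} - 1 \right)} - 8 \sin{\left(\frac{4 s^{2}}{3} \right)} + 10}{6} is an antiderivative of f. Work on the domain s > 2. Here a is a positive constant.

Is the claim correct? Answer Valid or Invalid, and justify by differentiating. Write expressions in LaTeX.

d/ds[G] = \frac{- 36 a s^{2} + 72 a s + 64 s^{2} \cos{\left(\frac{4 s^{2}}{3} \right)} - 128 s \cos{\left(\frac{4 s^{2}}{3} \right)} + 27}{18 s - 36}
This equals f(s) exactly, so the claim holds.

Valid - the claim checks out under differentiation.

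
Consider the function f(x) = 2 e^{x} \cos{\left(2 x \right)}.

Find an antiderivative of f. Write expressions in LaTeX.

An antiderivative is F(x) = \frac{2 \left(2 \sin{\left(2 x \right)} + \cos{\left(2 x \right)}\right) e^{x}}{5}.

Whatever form F(x) takes, F'(x) = f(x) is non-negotiable.
Check: d/dx[\frac{2 \left(2 \sin{\left(2 x \right)} + \cos{\left(2 x \right)}\right) e^{x}}{5}] = 2 e^{x} \cos{\left(2 x \right)} = f(x).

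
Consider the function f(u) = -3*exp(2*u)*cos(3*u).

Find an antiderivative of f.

Any candidate F(u) must reproduce f(u) exactly when differentiated.
Check: d/du[-9*exp(2*u)*sin(3*u)/13 - 6*exp(2*u)*cos(3*u)/13] = -3*exp(2*u)*cos(3*u) = f(u).

An antiderivative is F(u) = -9*exp(2*u)*sin(3*u)/13 - 6*exp(2*u)*cos(3*u)/13.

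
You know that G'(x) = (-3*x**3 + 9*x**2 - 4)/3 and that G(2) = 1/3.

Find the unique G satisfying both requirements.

G(x) = -x**4/4 + x**3 - 4*x/3 - 1

Check a candidate G(x) by differentiating: d/dx[G] must match the given G'(x).
A general antiderivative is -x**4/4 + x**3 - 4*x/3 + C.
The condition gives C = 1/3 - (4/3) = -1.
So G(x) = -x**4/4 + x**3 - 4*x/3 - 1.
Check: d/dx[-x**4/4 + x**3 - 4*x/3 - 1] = -x**3 + 3*x**2 - 4/3, which equals G'(x).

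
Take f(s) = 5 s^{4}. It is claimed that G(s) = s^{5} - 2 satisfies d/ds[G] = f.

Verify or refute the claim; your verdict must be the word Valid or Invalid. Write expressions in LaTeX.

d/ds[G] = 5 s^{4}
This equals f(s) exactly, so the claim holds.

Valid. The derivative of G reproduces f.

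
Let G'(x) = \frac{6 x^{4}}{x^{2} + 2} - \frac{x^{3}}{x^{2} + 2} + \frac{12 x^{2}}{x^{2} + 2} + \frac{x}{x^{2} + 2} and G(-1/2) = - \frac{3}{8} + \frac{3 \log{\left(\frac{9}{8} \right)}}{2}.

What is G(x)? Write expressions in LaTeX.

G(x) = 2 x^{3} - \frac{x^{2}}{2} + \frac{3 \log{\left(\frac{x^{2}}{2} + 1 \right)}}{2}

The integrand splits into summands that can be handled one at a time.
A general antiderivative is 2 x^{3} - \frac{x^{2}}{2} + \frac{3 \log{\left(\frac{x^{2}}{2} + 1 \right)}}{2} + C.
The condition gives C = - \frac{3}{8} + \frac{3 \log{\left(\frac{9}{8} \right)}}{2} - (- \frac{3}{8} + \frac{3 \log{\left(\frac{9}{8} \right)}}{2}) = 0.
So G(x) = 2 x^{3} - \frac{x^{2}}{2} + \frac{3 \log{\left(\frac{x^{2}}{2} + 1 \right)}}{2}.
Check: d/dx[2 x^{3} - \frac{x^{2}}{2} + \frac{3 \log{\left(\frac{x^{2}}{2} + 1 \right)}}{2}] = \frac{6 x^{4} - x^{3} + 12 x^{2} + x}{x^{2} + 2}, which equals G'(x).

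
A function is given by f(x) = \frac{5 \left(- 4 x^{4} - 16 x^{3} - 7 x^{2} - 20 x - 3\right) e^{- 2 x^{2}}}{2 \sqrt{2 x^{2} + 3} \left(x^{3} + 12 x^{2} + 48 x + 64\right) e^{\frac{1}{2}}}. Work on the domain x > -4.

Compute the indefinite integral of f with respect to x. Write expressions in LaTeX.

F(x) = \frac{5 \sqrt{2 x^{2} + 3} e^{- 2 x^{2}}}{4 \left(x + 4\right)^{2} e^{\frac{1}{2}}} + C

Differentiate the proposed F(x) back; it has to land on f(x) exactly.
Check: d/dx[\frac{5 \sqrt{2 x^{2} + 3} e^{- 2 x^{2}}}{4 \left(x + 4\right)^{2} e^{\frac{1}{2}}}] = \frac{- 20 x^{4} - 80 x^{3} - 35 x^{2} - 100 x - 15}{2 x^{3} \sqrt{2 x^{2} + 3} e^{\frac{1}{2}} e^{2 x^{2}} + 24 x^{2} \sqrt{2 x^{2} + 3} e^{\frac{1}{2}} e^{2 x^{2}} + 96 x \sqrt{2 x^{2} + 3} e^{\frac{1}{2}} e^{2 x^{2}} + 128 \sqrt{2 x^{2} + 3} e^{\frac{1}{2}} e^{2 x^{2}}}, which equals f(x).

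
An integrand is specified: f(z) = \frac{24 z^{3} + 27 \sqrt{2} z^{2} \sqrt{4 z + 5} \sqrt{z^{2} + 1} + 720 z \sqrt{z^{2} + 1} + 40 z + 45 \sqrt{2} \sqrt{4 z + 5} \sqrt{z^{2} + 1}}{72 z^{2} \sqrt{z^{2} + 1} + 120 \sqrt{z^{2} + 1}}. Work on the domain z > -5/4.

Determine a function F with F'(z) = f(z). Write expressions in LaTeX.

An antiderivative is F(z) = \frac{12 \sqrt{2} z \sqrt{4 z + 5} + 15 \sqrt{2} \sqrt{4 z + 5} + 16 \sqrt{z^{2} + 1} + 240 \log{\left(z^{2} + \frac{5}{3} \right)}}{48}.

For F(z) to be correct the identity F'(z) - f(z) = 0 must hold.
Check: d/dz[\frac{12 \sqrt{2} z \sqrt{4 z + 5} + 15 \sqrt{2} \sqrt{4 z + 5} + 16 \sqrt{z^{2} + 1} + 240 \log{\left(z^{2} + \frac{5}{3} \right)}}{48}] = \frac{24 z^{3} \sqrt{4 z + 5} + 108 \sqrt{2} z^{3} \sqrt{z^{2} + 1} + 135 \sqrt{2} z^{2} \sqrt{z^{2} + 1} + 720 z \sqrt{4 z + 5} \sqrt{z^{2} + 1} + 40 z \sqrt{4 z + 5} + 180 \sqrt{2} z \sqrt{z^{2} + 1} + 225 \sqrt{2} \sqrt{z^{2} + 1}}{72 z^{2} \sqrt{4 z + 5} \sqrt{z^{2} + 1} + 120 \sqrt{4 z + 5} \sqrt{z^{2} + 1}}, which equals f(z).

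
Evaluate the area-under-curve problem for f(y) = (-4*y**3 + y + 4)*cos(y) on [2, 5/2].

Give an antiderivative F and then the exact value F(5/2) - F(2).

Whatever form F(y) takes, F'(y) = f(y) is non-negotiable.
F(y) = -4*y**3*sin(y) - 12*y**2*cos(y) + 25*y*sin(y) + 4*sin(y) + 25*cos(y) is an antiderivative of f.
Check: d/dy[-4*y**3*sin(y) - 12*y**2*cos(y) + 25*y*sin(y) + 4*sin(y) + 25*cos(y)] = -4*y**3*cos(y) + y*cos(y) + 4*cos(y), which equals f(y).
F(5/2) = 4*sin(5/2) - 50*cos(5/2); F(2) = -23*cos(2) + 22*sin(2).
Integral = F(5/2) - F(2) = -22*sin(2) + 23*cos(2) + 4*sin(5/2) - 50*cos(5/2).

Antiderivative: F(y) = -4*y**3*sin(y) - 12*y**2*cos(y) + 25*y*sin(y) + 4*sin(y) + 25*cos(y); value = -22*sin(2) + 23*cos(2) + 4*sin(5/2) - 50*cos(5/2)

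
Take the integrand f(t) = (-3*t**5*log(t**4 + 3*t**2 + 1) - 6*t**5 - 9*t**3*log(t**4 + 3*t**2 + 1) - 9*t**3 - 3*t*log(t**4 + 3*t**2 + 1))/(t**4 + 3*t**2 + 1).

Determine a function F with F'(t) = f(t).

An antiderivative is F(t) = -3*t**2*log(t**4 + 3*t**2 + 1)/2.

f has the shape u'v + uv' for u = -3*t**2/2 and v = log(t**4 + 3*t**2 + 1) — it is the derivative of the product u*v.
Check: d/dt[-3*t**2*log(t**4 + 3*t**2 + 1)/2] = (-3*t**5*log(t**4 + 3*t**2 + 1) - 6*t**5 - 9*t**3*log(t**4 + 3*t**2 + 1) - 9*t**3 - 3*t*log(t**4 + 3*t**2 + 1))/(t**4 + 3*t**2 + 1) = f(t).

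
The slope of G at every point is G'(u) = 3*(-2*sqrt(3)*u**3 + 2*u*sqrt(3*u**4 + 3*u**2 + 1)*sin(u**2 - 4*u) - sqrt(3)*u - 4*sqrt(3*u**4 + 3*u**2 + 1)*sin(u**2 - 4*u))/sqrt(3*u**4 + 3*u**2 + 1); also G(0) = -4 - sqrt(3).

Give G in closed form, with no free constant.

G(u) = -3*sqrt(u**4 + u**2 + 1/3) - 3*cos(u**2 - 4*u) - 1

Differentiate the proposed G(u) back; it has to land on the given G'(u).
A general antiderivative is -3*sqrt(u**4 + u**2 + 1/3) - 3*cos(u**2 - 4*u) + C.
The condition gives C = -4 - sqrt(3) - (-3 - sqrt(3)) = -1.
So G(u) = -3*sqrt(u**4 + u**2 + 1/3) - 3*cos(u**2 - 4*u) - 1.
Check: d/du[-3*sqrt(u**4 + u**2 + 1/3) - 3*cos(u**2 - 4*u) - 1] = (-6*sqrt(3)*u**3 + 6*u*sqrt(3*u**4 + 3*u**2 + 1)*sin(u**2 - 4*u) - 3*sqrt(3)*u - 12*sqrt(3*u**4 + 3*u**2 + 1)*sin(u**2 - 4*u))/sqrt(3*u**4 + 3*u**2 + 1), which equals G'(u).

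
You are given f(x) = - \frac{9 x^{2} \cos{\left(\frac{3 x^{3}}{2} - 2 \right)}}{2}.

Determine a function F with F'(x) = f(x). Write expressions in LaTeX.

f matches the chain-rule pattern g'(h)*h' with inner function h(x) = \frac{3 x^{3}}{2} - 2; substituting u = h(x) collapses the integral.
Check: d/dx[- \sin{\left(\frac{3 x^{3}}{2} - 2 \right)}] = - \frac{9 x^{2} \cos{\left(\frac{3 x^{3}}{2} - 2 \right)}}{2} = f(x).

An antiderivative is F(x) = - \sin{\left(\frac{3 x^{3}}{2} - 2 \right)}.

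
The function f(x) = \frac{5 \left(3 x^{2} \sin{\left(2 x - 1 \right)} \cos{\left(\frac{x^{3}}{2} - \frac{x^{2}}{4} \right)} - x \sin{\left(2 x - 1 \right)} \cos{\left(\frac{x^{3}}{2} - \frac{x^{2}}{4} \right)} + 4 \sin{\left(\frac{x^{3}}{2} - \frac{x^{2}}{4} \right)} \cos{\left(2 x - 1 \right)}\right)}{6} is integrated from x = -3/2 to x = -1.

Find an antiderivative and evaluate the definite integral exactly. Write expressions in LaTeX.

f has the shape u'v + uv' for u = \frac{5 \sin{\left(2 x - 1 \right)}}{3} and v = \sin{\left(\frac{x^{3}}{2} - \frac{x^{2}}{4} \right)} — it is the derivative of the product u*v.
F(x) = \frac{5 \sin{\left(2 x - 1 \right)} \sin{\left(\frac{x^{3}}{2} - \frac{x^{2}}{4} \right)}}{3} is an antiderivative of f.
Check: d/dx[\frac{5 \sin{\left(2 x - 1 \right)} \sin{\left(\frac{x^{3}}{2} - \frac{x^{2}}{4} \right)}}{3}] = \frac{5 x^{2} \sin{\left(2 x - 1 \right)} \cos{\left(\frac{x^{3}}{2} - \frac{x^{2}}{4} \right)}}{2} - \frac{5 x \sin{\left(2 x - 1 \right)} \cos{\left(\frac{x^{3}}{2} - \frac{x^{2}}{4} \right)}}{6} + \frac{10 \sin{\left(\frac{x^{3}}{2} - \frac{x^{2}}{4} \right)} \cos{\left(2 x - 1 \right)}}{3}, which equals f(x).
F(-1) = \frac{5 \sin{\left(\frac{3}{4} \right)} \sin{\left(3 \right)}}{3}; F(-3/2) = \frac{5 \sin{\left(\frac{9}{4} \right)} \sin{\left(4 \right)}}{3}.
Integral = F(-1) - F(-3/2) = \frac{5 \sin{\left(\frac{3}{4} \right)} \sin{\left(3 \right)}}{3} - \frac{5 \sin{\left(\frac{9}{4} \right)} \sin{\left(4 \right)}}{3}.

Antiderivative: F(x) = \frac{5 \sin{\left(2 x - 1 \right)} \sin{\left(\frac{x^{3}}{2} - \frac{x^{2}}{4} \right)}}{3}; value = \frac{5 \sin{\left(\frac{3}{4} \right)} \sin{\left(3 \right)}}{3} - \frac{5 \sin{\left(\frac{9}{4} \right)} \sin{\left(4 \right)}}{3}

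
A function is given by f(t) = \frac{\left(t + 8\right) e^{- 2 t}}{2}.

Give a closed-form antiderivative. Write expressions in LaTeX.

An antiderivative is F(t) = \frac{\left(- 2 t - 17\right) e^{- 2 t}}{8}.

f has the shape u'v + uv' for u = - \frac{t}{4} - \frac{17}{8} and v = e^{- 2 t} — it is the derivative of the product u*v.
Check: d/dt[\frac{\left(- 2 t - 17\right) e^{- 2 t}}{8}] = \frac{\left(t + 8\right) e^{- 2 t}}{2} = f(t).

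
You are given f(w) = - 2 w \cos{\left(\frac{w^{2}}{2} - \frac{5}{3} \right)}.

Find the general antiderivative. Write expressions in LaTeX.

f matches the chain-rule pattern g'(h)*h' with inner function h(w) = \frac{w^{2}}{2} - \frac{5}{3}; substituting u = h(w) collapses the integral.
Check: d/dw[- 2 \sin{\left(\frac{w^{2}}{2} - \frac{5}{3} \right)}] = - 2 w \cos{\left(\frac{w^{2}}{2} - \frac{5}{3} \right)} = f(w).

F(w) = - 2 \sin{\left(\frac{w^{2}}{2} - \frac{5}{3} \right)} + C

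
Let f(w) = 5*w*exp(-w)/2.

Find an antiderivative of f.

An antiderivative is F(w) = -5*(w + 1)*exp(-w)/2.

f has the shape u'v + uv' for u = -5*w/2 - 5/2 and v = exp(-w) — it is the derivative of the product u*v.
Check: d/dw[-5*(w + 1)*exp(-w)/2] = 5*w*exp(-w)/2 = f(w).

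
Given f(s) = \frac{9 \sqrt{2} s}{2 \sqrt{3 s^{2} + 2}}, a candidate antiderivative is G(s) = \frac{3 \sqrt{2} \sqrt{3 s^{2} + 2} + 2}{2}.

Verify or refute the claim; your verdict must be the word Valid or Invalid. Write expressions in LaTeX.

Valid. The derivative of G reproduces f.

d/ds[G] = \frac{9 \sqrt{2} s}{2 \sqrt{3 s^{2} + 2}}
This equals f(s) exactly, so the claim holds.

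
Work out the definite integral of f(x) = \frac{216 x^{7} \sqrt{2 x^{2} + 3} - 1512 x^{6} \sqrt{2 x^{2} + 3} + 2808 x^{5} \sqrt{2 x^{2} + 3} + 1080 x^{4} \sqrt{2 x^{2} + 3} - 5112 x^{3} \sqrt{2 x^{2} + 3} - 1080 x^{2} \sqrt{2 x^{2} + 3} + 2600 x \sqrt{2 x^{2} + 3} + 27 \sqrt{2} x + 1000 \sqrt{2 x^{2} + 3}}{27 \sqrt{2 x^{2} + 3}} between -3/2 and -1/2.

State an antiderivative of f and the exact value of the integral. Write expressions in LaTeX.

Any candidate F(x) must reproduce f(x) exactly when differentiated.
F(x) = x^{8} - 8 x^{7} + \frac{52 x^{6}}{3} + 8 x^{5} - \frac{142 x^{4}}{3} - \frac{40 x^{3}}{3} + \frac{1300 x^{2}}{27} + \frac{1000 x}{27} + \sqrt{x^{2} + \frac{3}{2}} is an antiderivative of f.
Check: d/dx[x^{8} - 8 x^{7} + \frac{52 x^{6}}{3} + 8 x^{5} - \frac{142 x^{4}}{3} - \frac{40 x^{3}}{3} + \frac{1300 x^{2}}{27} + \frac{1000 x}{27} + \sqrt{x^{2} + \frac{3}{2}}] = \frac{216 x^{7} \sqrt{2 x^{2} + 3} - 1512 x^{6} \sqrt{2 x^{2} + 3} + 2808 x^{5} \sqrt{2 x^{2} + 3} + 1080 x^{4} \sqrt{2 x^{2} + 3} - 5112 x^{3} \sqrt{2 x^{2} + 3} - 1080 x^{2} \sqrt{2 x^{2} + 3} + 2600 x \sqrt{2 x^{2} + 3} + 27 \sqrt{2} x + 1000 \sqrt{2 x^{2} + 3}}{27 \sqrt{2 x^{2} + 3}} = f(x).
F(-1/2) = - \frac{53125}{6912} + \frac{\sqrt{7}}{2}; F(-3/2) = \frac{\sqrt{15}}{2} + \frac{362089}{2304}.
Integral = F(-1/2) - F(-3/2) = - \frac{17803}{108} - \frac{\sqrt{15}}{2} + \frac{\sqrt{7}}{2}.

Antiderivative: F(x) = x^{8} - 8 x^{7} + \frac{52 x^{6}}{3} + 8 x^{5} - \frac{142 x^{4}}{3} - \frac{40 x^{3}}{3} + \frac{1300 x^{2}}{27} + \frac{1000 x}{27} + \sqrt{x^{2} + \frac{3}{2}}; value = - \frac{17803}{108} - \frac{\sqrt{15}}{2} + \frac{\sqrt{7}}{2}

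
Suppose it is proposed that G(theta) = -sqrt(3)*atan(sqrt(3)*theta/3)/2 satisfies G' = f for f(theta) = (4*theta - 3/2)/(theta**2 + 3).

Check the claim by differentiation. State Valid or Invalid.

d/dtheta[G] = -3/(2*theta**2 + 6)
d/dtheta[G] - f(theta) = -4*theta/(theta**2 + 3) != 0.

Invalid: d/dtheta[G] - f = -4*theta/(theta**2 + 3), which is not 0.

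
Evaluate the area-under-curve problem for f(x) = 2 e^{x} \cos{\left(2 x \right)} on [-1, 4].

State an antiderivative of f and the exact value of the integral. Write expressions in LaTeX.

Whatever form F(x) takes, F'(x) = f(x) is non-negotiable.
F(x) = \frac{4 e^{x} \sin{\left(2 x \right)}}{5} + \frac{2 e^{x} \cos{\left(2 x \right)}}{5} is an antiderivative of f.
Check: d/dx[\frac{4 e^{x} \sin{\left(2 x \right)}}{5} + \frac{2 e^{x} \cos{\left(2 x \right)}}{5}] = 2 e^{x} \cos{\left(2 x \right)} = f(x).
F(4) = \frac{2 e^{4} \cos{\left(8 \right)}}{5} + \frac{4 e^{4} \sin{\left(8 \right)}}{5}; F(-1) = - \frac{4 \sin{\left(2 \right)}}{5 e} + \frac{2 \cos{\left(2 \right)}}{5 e}.
Integral = F(4) - F(-1) = \frac{2 e^{4} \cos{\left(8 \right)}}{5} - \frac{2 \cos{\left(2 \right)}}{5 e} + \frac{4 \sin{\left(2 \right)}}{5 e} + \frac{4 e^{4} \sin{\left(8 \right)}}{5}.

Antiderivative: F(x) = \frac{4 e^{x} \sin{\left(2 x \right)}}{5} + \frac{2 e^{x} \cos{\left(2 x \right)}}{5}; value = \frac{2 e^{4} \cos{\left(8 \right)}}{5} - \frac{2 \cos{\left(2 \right)}}{5 e} + \frac{4 \sin{\left(2 \right)}}{5 e} + \frac{4 e^{4} \sin{\left(8 \right)}}{5}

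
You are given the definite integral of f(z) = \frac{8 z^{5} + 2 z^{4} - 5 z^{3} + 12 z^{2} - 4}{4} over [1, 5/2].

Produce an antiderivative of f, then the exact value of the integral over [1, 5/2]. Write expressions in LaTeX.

Antiderivative: F(z) = \frac{z^{6}}{3} + \frac{z^{5}}{10} - \frac{5 z^{4}}{16} + z^{3} - z; value = \frac{117687}{1280}

Whatever form F(z) takes, F'(z) = f(z) is non-negotiable.
F(z) = \frac{z^{6}}{3} + \frac{z^{5}}{10} - \frac{5 z^{4}}{16} + z^{3} - z is an antiderivative of f.
Check: d/dz[\frac{z^{6}}{3} + \frac{z^{5}}{10} - \frac{5 z^{4}}{16} + z^{3} - z] = 2 z^{5} + \frac{z^{4}}{2} - \frac{5 z^{3}}{4} + 3 z^{2} - 1, which equals f(z).
F(5/2) = \frac{70705}{768}; F(1) = \frac{29}{240}.
Integral = F(5/2) - F(1) = \frac{117687}{1280}.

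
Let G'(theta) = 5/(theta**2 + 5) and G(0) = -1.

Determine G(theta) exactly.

Since d/dtheta undoes antidifferentiation here, G(theta) must give back the stated G'(theta).
A general antiderivative is sqrt(5)*atan(sqrt(5)*theta/5) + C.
The condition gives C = -1 - (0) = -1.
So G(theta) = sqrt(5)*atan(sqrt(5)*theta/5) - 1.
Check: d/dtheta[sqrt(5)*atan(sqrt(5)*theta/5) - 1] = 5/(theta**2 + 5) = G'(theta).

G(theta) = sqrt(5)*atan(sqrt(5)*theta/5) - 1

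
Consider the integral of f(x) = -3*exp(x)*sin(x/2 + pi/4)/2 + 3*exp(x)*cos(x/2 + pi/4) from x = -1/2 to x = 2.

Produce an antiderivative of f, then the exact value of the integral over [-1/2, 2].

f has the shape u'v + uv' for u = 3*cos(x/2 + pi/4) and v = exp(x) — it is the derivative of the product u*v.
F(x) = 3*exp(x)*cos(x/2 + pi/4) is an antiderivative of f.
Check: d/dx[3*exp(x)*cos(x/2 + pi/4)] = -3*exp(x)*sin(x/2 + pi/4)/2 + 3*exp(x)*cos(x/2 + pi/4) = f(x).
F(2) = 3*exp(2)*cos(pi/4 + 1); F(-1/2) = 3*exp(-1/2)*sin(1/4 + pi/4).
Integral = F(2) - F(-1/2) = 3*exp(2)*cos(pi/4 + 1) - 3*exp(-1/2)*sin(1/4 + pi/4).

Antiderivative: F(x) = 3*exp(x)*cos(x/2 + pi/4); value = 3*exp(2)*cos(pi/4 + 1) - 3*exp(-1/2)*sin(1/4 + pi/4)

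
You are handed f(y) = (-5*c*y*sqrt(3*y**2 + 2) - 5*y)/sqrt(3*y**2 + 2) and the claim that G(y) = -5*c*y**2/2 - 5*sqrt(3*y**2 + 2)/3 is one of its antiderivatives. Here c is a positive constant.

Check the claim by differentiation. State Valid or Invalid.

Valid - differentiating G returns exactly f.

d/dy[G] = (-5*c*y*sqrt(3*y**2 + 2) - 5*y)/sqrt(3*y**2 + 2)
This equals f(y) exactly, so the claim holds.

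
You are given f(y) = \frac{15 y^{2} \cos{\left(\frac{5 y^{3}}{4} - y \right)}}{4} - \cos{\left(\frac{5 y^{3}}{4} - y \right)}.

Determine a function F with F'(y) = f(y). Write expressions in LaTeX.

The substitution u = \frac{5 y^{3}}{4} - y works: f is exactly (dF/du)*(du/dy) for that inner function.
Check: d/dy[\sin{\left(\frac{5 y^{3}}{4} - y \right)}] = \frac{15 y^{2} \cos{\left(\frac{5 y^{3}}{4} - y \right)}}{4} - \cos{\left(\frac{5 y^{3}}{4} - y \right)} = f(y).

An antiderivative is F(y) = \sin{\left(\frac{5 y^{3}}{4} - y \right)}.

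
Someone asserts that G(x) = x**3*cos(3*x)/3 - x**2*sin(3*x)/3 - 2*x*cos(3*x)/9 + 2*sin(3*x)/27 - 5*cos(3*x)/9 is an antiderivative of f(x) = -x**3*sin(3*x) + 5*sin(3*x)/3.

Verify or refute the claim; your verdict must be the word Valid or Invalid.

d/dx[G] = -x**3*sin(3*x) + 5*sin(3*x)/3
This equals f(x) exactly, so the claim holds.

Valid: G'(x) = f(x).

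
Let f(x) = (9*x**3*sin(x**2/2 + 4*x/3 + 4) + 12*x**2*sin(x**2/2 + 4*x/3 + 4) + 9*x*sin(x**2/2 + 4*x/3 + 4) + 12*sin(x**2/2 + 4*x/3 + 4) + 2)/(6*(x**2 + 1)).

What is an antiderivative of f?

An antiderivative is F(x) = (-9*cos(x**2/2 + 4*x/3 + 4) + 2*atan(x))/6.

An antiderivative F(x) passes only if d/dx[F] lands on f(x) exactly.
Check: d/dx[(-9*cos(x**2/2 + 4*x/3 + 4) + 2*atan(x))/6] = (9*x**3*sin(x**2/2 + 4*x/3 + 4) + 12*x**2*sin(x**2/2 + 4*x/3 + 4) + 9*x*sin(x**2/2 + 4*x/3 + 4) + 12*sin(x**2/2 + 4*x/3 + 4) + 2)/(6*x**2 + 6), which equals f(x).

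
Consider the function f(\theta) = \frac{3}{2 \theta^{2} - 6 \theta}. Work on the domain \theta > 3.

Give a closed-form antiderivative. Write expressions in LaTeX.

An antiderivative is F(\theta) = - \frac{\log{\left(\theta \right)}}{2} + \frac{\log{\left(\theta - 3 \right)}}{2}.

Factor the denominator (2 \theta \left(\theta - 3\right)) and decompose: f = \frac{1}{2 \left(\theta - 3\right)} - \frac{1}{2 \theta}; each piece integrates to a log, atan, or power term.
Check: d/d\theta[- \frac{\log{\left(\theta \right)}}{2} + \frac{\log{\left(\theta - 3 \right)}}{2}] = \frac{3}{2 \theta^{2} - 6 \theta} = f(\theta).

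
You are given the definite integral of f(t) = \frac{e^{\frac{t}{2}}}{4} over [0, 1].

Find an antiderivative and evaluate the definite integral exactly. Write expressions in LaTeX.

Antiderivative: F(t) = \frac{e^{\frac{t}{2}}}{2}; value = - \frac{1}{2} + \frac{e^{\frac{1}{2}}}{2}

A first test for any F(t): its t-derivative must equal f(t) identically.
F(t) = \frac{e^{\frac{t}{2}}}{2} is an antiderivative of f.
Check: d/dt[\frac{e^{\frac{t}{2}}}{2}] = \frac{e^{\frac{t}{2}}}{4} = f(t).
F(1) = \frac{e^{\frac{1}{2}}}{2}; F(0) = \frac{1}{2}.
Integral = F(1) - F(0) = - \frac{1}{2} + \frac{e^{\frac{1}{2}}}{2}.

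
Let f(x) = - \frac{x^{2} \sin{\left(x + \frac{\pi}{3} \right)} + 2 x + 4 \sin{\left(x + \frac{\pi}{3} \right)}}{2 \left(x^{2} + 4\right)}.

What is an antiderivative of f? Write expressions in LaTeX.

Since d/dx undoes antidifferentiation here, F'(x) = f(x) is required of F(x).
Check: d/dx[- \frac{\log{\left(x^{2} + 4 \right)}}{2} + \frac{\cos{\left(x + \frac{\pi}{3} \right)}}{2}] = \frac{- x^{2} \sin{\left(x + \frac{\pi}{3} \right)} - 2 x - 4 \sin{\left(x + \frac{\pi}{3} \right)}}{2 x^{2} + 8}, which equals f(x).

An antiderivative is F(x) = - \frac{\log{\left(x^{2} + 4 \right)}}{2} + \frac{\cos{\left(x + \frac{\pi}{3} \right)}}{2}.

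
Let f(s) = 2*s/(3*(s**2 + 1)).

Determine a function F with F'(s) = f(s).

An antiderivative is F(s) = log(s**2 + 1)/3.

The substitution u = s**2 + 1 works: f is exactly (dF/du)*(du/ds) for that inner function.
Check: d/ds[log(s**2 + 1)/3] = 2*s/(3*s**2 + 3), which equals f(s).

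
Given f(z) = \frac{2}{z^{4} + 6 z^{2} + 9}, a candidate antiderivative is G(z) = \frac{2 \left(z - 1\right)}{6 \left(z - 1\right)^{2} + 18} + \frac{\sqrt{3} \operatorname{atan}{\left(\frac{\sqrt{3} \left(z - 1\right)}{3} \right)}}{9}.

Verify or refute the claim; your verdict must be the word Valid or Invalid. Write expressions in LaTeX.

d/dz[G] = \frac{2}{z^{4} - 4 z^{3} + 12 z^{2} - 16 z + 16}
d/dz[G] - f(z) = \frac{8 z^{3} - 12 z^{2} + 32 z - 14}{z^{8} - 4 z^{7} + 18 z^{6} - 40 z^{5} + 97 z^{4} - 132 z^{3} + 204 z^{2} - 144 z + 144} != 0.

Invalid: d/dz[G] - f = \frac{8 z^{3} - 12 z^{2} + 32 z - 14}{z^{8} - 4 z^{7} + 18 z^{6} - 40 z^{5} + 97 z^{4} - 132 z^{3} + 204 z^{2} - 144 z + 144}, which is not 0.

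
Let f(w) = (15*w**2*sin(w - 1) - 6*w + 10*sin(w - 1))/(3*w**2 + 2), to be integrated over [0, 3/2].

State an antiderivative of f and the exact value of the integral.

Antiderivative: F(w) = -log(w**2 + 2/3) - 5*cos(w - 1); value = -5*cos(1/2) - log(35/12) + log(2/3) + 5*cos(1)

Any candidate F(w) must reproduce f(w) exactly when differentiated.
F(w) = -log(w**2 + 2/3) - 5*cos(w - 1) is an antiderivative of f.
Check: d/dw[-log(w**2 + 2/3) - 5*cos(w - 1)] = (15*w**2*sin(w - 1) - 6*w + 10*sin(w - 1))/(3*w**2 + 2) = f(w).
F(3/2) = -5*cos(1/2) - log(35/12); F(0) = -5*cos(1) - log(2/3).
Integral = F(3/2) - F(0) = -5*cos(1/2) - log(35/12) + log(2/3) + 5*cos(1).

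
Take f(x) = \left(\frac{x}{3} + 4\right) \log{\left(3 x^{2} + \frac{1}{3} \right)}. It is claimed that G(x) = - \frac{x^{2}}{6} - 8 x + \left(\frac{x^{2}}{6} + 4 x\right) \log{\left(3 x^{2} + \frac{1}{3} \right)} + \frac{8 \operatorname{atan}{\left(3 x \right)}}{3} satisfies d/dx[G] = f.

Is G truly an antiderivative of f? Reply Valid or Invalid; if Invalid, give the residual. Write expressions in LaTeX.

d/dx[G] = \frac{9 x^{3} \log{\left(3 x^{2} + \frac{1}{3} \right)} + 108 x^{2} \log{\left(3 x^{2} + \frac{1}{3} \right)} + x \log{\left(3 x^{2} + \frac{1}{3} \right)} - x + 12 \log{\left(3 x^{2} + \frac{1}{3} \right)}}{27 x^{2} + 3}
d/dx[G] - f(x) = - \frac{x}{27 x^{2} + 3} != 0.

Invalid: d/dx[G] - f = - \frac{x}{27 x^{2} + 3}, which is not 0.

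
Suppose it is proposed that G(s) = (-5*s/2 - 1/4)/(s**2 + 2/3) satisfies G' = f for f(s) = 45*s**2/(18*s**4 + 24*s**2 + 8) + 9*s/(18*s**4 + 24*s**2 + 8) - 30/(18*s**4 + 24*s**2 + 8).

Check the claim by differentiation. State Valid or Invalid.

d/ds[G] = (45*s**2 + 9*s - 30)/(18*s**4 + 24*s**2 + 8)
This equals f(s) exactly, so the claim holds.

Valid - the claim checks out under differentiation.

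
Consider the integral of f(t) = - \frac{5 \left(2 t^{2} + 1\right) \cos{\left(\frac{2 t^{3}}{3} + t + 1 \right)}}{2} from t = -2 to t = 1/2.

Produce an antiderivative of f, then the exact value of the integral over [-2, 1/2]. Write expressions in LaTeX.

Antiderivative: F(t) = - \frac{5 \sin{\left(\frac{2 t^{3}}{3} + t + 1 \right)}}{2}; value = - \frac{5 \sin{\left(\frac{19}{12} \right)}}{2} - \frac{5 \sin{\left(\frac{19}{3} \right)}}{2}

The substitution u = \frac{2 t^{3}}{3} + t + 1 works: f is exactly (dF/du)*(du/dt) for that inner function.
F(t) = - \frac{5 \sin{\left(\frac{2 t^{3}}{3} + t + 1 \right)}}{2} is an antiderivative of f.
Check: d/dt[- \frac{5 \sin{\left(\frac{2 t^{3}}{3} + t + 1 \right)}}{2}] = - 5 t^{2} \cos{\left(\frac{2 t^{3}}{3} + t + 1 \right)} - \frac{5 \cos{\left(\frac{2 t^{3}}{3} + t + 1 \right)}}{2}, which equals f(t).
F(1/2) = - \frac{5 \sin{\left(\frac{19}{12} \right)}}{2}; F(-2) = \frac{5 \sin{\left(\frac{19}{3} \right)}}{2}.
Integral = F(1/2) - F(-2) = - \frac{5 \sin{\left(\frac{19}{12} \right)}}{2} - \frac{5 \sin{\left(\frac{19}{3} \right)}}{2}.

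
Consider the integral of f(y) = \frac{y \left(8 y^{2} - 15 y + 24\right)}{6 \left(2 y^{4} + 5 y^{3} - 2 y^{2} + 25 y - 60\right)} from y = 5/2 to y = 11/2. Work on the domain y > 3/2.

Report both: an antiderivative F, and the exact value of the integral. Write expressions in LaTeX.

Antiderivative: F(y) = \frac{39 \log{\left(y - \frac{3}{2} \right)}}{638} + \frac{424 \log{\left(y + 4 \right)}}{693} - \frac{23 \log{\left(y^{2} + 5 \right)}}{7308} - \frac{205 \sqrt{5} \operatorname{atan}{\left(\frac{\sqrt{5} y}{5} \right)}}{1827}; value = - \frac{424 \log{\left(\frac{13}{2} \right)}}{693} - \frac{205 \sqrt{5} \operatorname{atan}{\left(\frac{11 \sqrt{5}}{10} \right)}}{1827} - \frac{23 \log{\left(\frac{141}{4} \right)}}{7308} + \frac{23 \log{\left(\frac{45}{4} \right)}}{7308} + \frac{39 \log{\left(4 \right)}}{638} + \frac{205 \sqrt{5} \operatorname{atan}{\left(\frac{\sqrt{5}}{2} \right)}}{1827} + \frac{424 \log{\left(\frac{19}{2} \right)}}{693}

The denominator factors as 6 \left(y + 4\right) \left(2 y - 3\right) \left(y^{2} + 5\right); partial fractions split f into directly integrable pieces: - \frac{23 y + 2050}{3654 \left(y^{2} + 5\right)} + \frac{39}{319 \left(2 y - 3\right)} + \frac{424}{693 \left(y + 4\right)}.
F(y) = \frac{39 \log{\left(y - \frac{3}{2} \right)}}{638} + \frac{424 \log{\left(y + 4 \right)}}{693} - \frac{23 \log{\left(y^{2} + 5 \right)}}{7308} - \frac{205 \sqrt{5} \operatorname{atan}{\left(\frac{\sqrt{5} y}{5} \right)}}{1827} is an antiderivative of f.
Check: d/dy[\frac{39 \log{\left(y - \frac{3}{2} \right)}}{638} + \frac{424 \log{\left(y + 4 \right)}}{693} - \frac{23 \log{\left(y^{2} + 5 \right)}}{7308} - \frac{205 \sqrt{5} \operatorname{atan}{\left(\frac{\sqrt{5} y}{5} \right)}}{1827}] = \frac{8 y^{3} - 15 y^{2} + 24 y}{12 y^{4} + 30 y^{3} - 12 y^{2} + 150 y - 360}, which equals f(y).
F(11/2) = - \frac{205 \sqrt{5} \operatorname{atan}{\left(\frac{11 \sqrt{5}}{10} \right)}}{1827} - \frac{23 \log{\left(\frac{141}{4} \right)}}{7308} + \frac{39 \log{\left(4 \right)}}{638} + \frac{424 \log{\left(\frac{19}{2} \right)}}{693}; F(5/2) = - \frac{205 \sqrt{5} \operatorname{atan}{\left(\frac{\sqrt{5}}{2} \right)}}{1827} - \frac{23 \log{\left(\frac{45}{4} \right)}}{7308} + \frac{424 \log{\left(\frac{13}{2} \right)}}{693}.
Integral = F(11/2) - F(5/2) = - \frac{424 \log{\left(\frac{13}{2} \right)}}{693} - \frac{205 \sqrt{5} \operatorname{atan}{\left(\frac{11 \sqrt{5}}{10} \right)}}{1827} - \frac{23 \log{\left(\frac{141}{4} \right)}}{7308} + \frac{23 \log{\left(\frac{45}{4} \right)}}{7308} + \frac{39 \log{\left(4 \right)}}{638} + \frac{205 \sqrt{5} \operatorname{atan}{\left(\frac{\sqrt{5}}{2} \right)}}{1827} + \frac{424 \log{\left(\frac{19}{2} \right)}}{693}.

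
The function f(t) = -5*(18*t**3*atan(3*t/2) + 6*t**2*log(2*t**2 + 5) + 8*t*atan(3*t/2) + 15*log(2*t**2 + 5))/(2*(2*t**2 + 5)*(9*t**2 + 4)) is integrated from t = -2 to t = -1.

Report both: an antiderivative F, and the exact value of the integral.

f has the shape u'v + uv' for u = -5*atan(3*t/2)/4 and v = log(2*t**2 + 5) — it is the derivative of the product u*v.
F(t) = -5*log(2*t**2 + 5)*atan(3*t/2)/4 is an antiderivative of f.
Check: d/dt[-5*log(2*t**2 + 5)*atan(3*t/2)/4] = (-90*t**3*atan(3*t/2) - 30*t**2*log(2*t**2 + 5) - 40*t*atan(3*t/2) - 75*log(2*t**2 + 5))/(36*t**4 + 106*t**2 + 40), which equals f(t).
F(-1) = 5*log(7)*atan(3/2)/4; F(-2) = 5*log(13)*atan(3)/4.
Integral = F(-1) - F(-2) = -5*log(13)*atan(3)/4 + 5*log(7)*atan(3/2)/4.

Antiderivative: F(t) = -5*log(2*t**2 + 5)*atan(3*t/2)/4; value = -5*log(13)*atan(3)/4 + 5*log(7)*atan(3/2)/4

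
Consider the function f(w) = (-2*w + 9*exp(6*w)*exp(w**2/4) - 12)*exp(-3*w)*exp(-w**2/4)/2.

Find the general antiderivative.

An antiderivative F(w) passes only if d/dw[F] lands on f(w) exactly.
Check: d/dw[(3*exp(3*w) + 4*exp(-w**2/4 - 3*w))/2] = (-2*w + 9*exp(6*w)*exp(w**2/4) - 12)*exp(-3*w)*exp(-w**2/4)/2 = f(w).

F(w) = (3*exp(3*w) + 4*exp(-w**2/4 - 3*w))/2 + C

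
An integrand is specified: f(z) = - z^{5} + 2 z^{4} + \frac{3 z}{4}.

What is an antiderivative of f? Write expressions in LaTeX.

The integrand splits into summands that can be handled one at a time.
Check: d/dz[- \frac{z^{2} \left(20 z^{4} - 48 z^{3} - 45\right)}{120}] = - z^{5} + 2 z^{4} + \frac{3 z}{4} = f(z).

An antiderivative is F(z) = - \frac{z^{2} \left(20 z^{4} - 48 z^{3} - 45\right)}{120}.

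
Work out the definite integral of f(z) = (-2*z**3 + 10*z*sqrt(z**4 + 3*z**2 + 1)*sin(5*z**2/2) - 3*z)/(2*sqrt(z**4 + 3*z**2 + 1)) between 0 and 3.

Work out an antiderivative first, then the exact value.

Antiderivative: F(z) = -sqrt(z**4 + 3*z**2 + 1)/2 - cos(5*z**2/2); value = -sqrt(109)/2 - cos(45/2) + 3/2

Whatever form F(z) takes, F'(z) = f(z) is non-negotiable.
F(z) = -sqrt(z**4 + 3*z**2 + 1)/2 - cos(5*z**2/2) is an antiderivative of f.
Check: d/dz[-sqrt(z**4 + 3*z**2 + 1)/2 - cos(5*z**2/2)] = (-2*z**3 + 10*z*sqrt(z**4 + 3*z**2 + 1)*sin(5*z**2/2) - 3*z)/(2*sqrt(z**4 + 3*z**2 + 1)) = f(z).
F(3) = -sqrt(109)/2 - cos(45/2); F(0) = -3/2.
Integral = F(3) - F(0) = -sqrt(109)/2 - cos(45/2) + 3/2.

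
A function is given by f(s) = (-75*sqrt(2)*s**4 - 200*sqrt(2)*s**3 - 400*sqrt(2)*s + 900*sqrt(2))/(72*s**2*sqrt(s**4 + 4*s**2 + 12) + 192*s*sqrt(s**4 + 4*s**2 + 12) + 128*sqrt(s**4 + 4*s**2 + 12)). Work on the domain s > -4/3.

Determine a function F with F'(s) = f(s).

An antiderivative is F(s) = -25*sqrt(s**4/2 + 2*s**2 + 6)/(12*s + 16).

Recognize the product-rule pattern: f = u'v + uv' with u = -25/(4*(3*s + 4)), v = sqrt(s**4/2 + 2*s**2 + 6), so integration by parts undoes it.
Check: d/ds[-25*sqrt(s**4/2 + 2*s**2 + 6)/(12*s + 16)] = (-75*s**4 - 200*s**3 - 400*s + 900)/(36*sqrt(2)*s**2*sqrt(s**4 + 4*s**2 + 12) + 96*sqrt(2)*s*sqrt(s**4 + 4*s**2 + 12) + 64*sqrt(2)*sqrt(s**4 + 4*s**2 + 12)), which equals f(s).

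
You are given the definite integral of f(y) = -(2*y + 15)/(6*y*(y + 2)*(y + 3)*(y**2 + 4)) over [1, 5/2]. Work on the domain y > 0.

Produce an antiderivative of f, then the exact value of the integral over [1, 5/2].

Factor the denominator (6*y*(y + 2)*(y + 3)*(y**2 + 4)) and decompose: f = (35*y + 142)/(1248*(y**2 + 4)) - 1/(26*(y + 3)) + 11/(96*(y + 2)) - 5/(48*y); each piece integrates to a log, atan, or power term.
F(y) = -5*log(y)/48 + 11*log(y + 2)/96 - log(y + 3)/26 + 35*log(y**2 + 4)/2496 + 71*atan(y/2)/1248 is an antiderivative of f.
Check: d/dy[-5*log(y)/48 + 11*log(y + 2)/96 - log(y + 3)/26 + 35*log(y**2 + 4)/2496 + 71*atan(y/2)/1248] = (-2*y - 15)/(6*y**5 + 30*y**4 + 60*y**3 + 120*y**2 + 144*y), which equals f(y).
F(5/2) = -5*log(5/2)/48 - log(11/2)/26 + 35*log(41/4)/2496 + 71*atan(5/4)/1248 + 11*log(9/2)/96; F(1) = -log(4)/26 + 35*log(5)/2496 + 71*atan(1/2)/1248 + 11*log(3)/96.
Integral = F(5/2) - F(1) = -11*log(3)/96 - 5*log(5/2)/48 - log(11/2)/26 - 71*atan(1/2)/1248 - 35*log(5)/2496 + 35*log(41/4)/2496 + 71*atan(5/4)/1248 + log(4)/26 + 11*log(9/2)/96.

Antiderivative: F(y) = -5*log(y)/48 + 11*log(y + 2)/96 - log(y + 3)/26 + 35*log(y**2 + 4)/2496 + 71*atan(y/2)/1248; value = -11*log(3)/96 - 5*log(5/2)/48 - log(11/2)/26 - 71*atan(1/2)/1248 - 35*log(5)/2496 + 35*log(41/4)/2496 + 71*atan(5/4)/1248 + log(4)/26 + 11*log(9/2)/96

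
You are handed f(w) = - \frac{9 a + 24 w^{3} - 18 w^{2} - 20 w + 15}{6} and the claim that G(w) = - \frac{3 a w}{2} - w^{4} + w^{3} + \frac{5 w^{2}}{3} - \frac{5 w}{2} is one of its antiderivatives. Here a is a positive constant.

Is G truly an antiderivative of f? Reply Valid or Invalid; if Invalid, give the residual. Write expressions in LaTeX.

d/dw[G] = - \frac{3 a}{2} - 4 w^{3} + 3 w^{2} + \frac{10 w}{3} - \frac{5}{2}
This equals f(w) exactly, so the claim holds.

Valid - differentiating G returns exactly f.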